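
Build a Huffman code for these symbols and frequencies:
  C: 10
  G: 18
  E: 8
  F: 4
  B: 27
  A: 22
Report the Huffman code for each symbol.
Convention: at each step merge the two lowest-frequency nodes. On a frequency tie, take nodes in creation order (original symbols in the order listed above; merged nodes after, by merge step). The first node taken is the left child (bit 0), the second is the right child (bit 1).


Huffman tree construction:
Step 1: Merge F(4) + E(8) = 12
Step 2: Merge C(10) + (F+E)(12) = 22
Step 3: Merge G(18) + A(22) = 40
Step 4: Merge (C+(F+E))(22) + B(27) = 49
Step 5: Merge (G+A)(40) + ((C+(F+E))+B)(49) = 89
Read each symbol's code off the tree from the root (left child = 0, right child = 1).

Codes:
  C: 100 (length 3)
  G: 00 (length 2)
  E: 1011 (length 4)
  F: 1010 (length 4)
  B: 11 (length 2)
  A: 01 (length 2)
Average code length: 212/89 = 2.3820 bits/symbol


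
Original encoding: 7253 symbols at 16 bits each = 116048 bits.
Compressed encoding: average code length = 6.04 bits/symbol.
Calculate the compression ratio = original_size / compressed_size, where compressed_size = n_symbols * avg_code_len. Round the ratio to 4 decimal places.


original_size = n_symbols * orig_bits = 7253 * 16 = 116048 bits
compressed_size = n_symbols * avg_code_len = 7253 * 6.04 = 43808.12 bits
ratio = original_size / compressed_size = 116048 / 43808.12 = 2.649

Compression ratio = 2.649


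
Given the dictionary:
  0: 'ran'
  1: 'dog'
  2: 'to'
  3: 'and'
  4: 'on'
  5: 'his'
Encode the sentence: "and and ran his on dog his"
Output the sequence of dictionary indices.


Look up each word in the dictionary:
  'and' -> 3
  'and' -> 3
  'ran' -> 0
  'his' -> 5
  'on' -> 4
  'dog' -> 1
  'his' -> 5

Encoded: [3, 3, 0, 5, 4, 1, 5]


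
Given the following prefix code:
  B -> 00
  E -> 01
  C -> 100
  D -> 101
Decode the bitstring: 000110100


Decoding step by step:
Bits 00 -> B
Bits 01 -> E
Bits 101 -> D
Bits 00 -> B


Decoded message: BEDB


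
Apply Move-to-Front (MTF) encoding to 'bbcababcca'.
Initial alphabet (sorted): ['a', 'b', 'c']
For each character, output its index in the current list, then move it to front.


MTF encoding:
'b': index 1 in ['a', 'b', 'c'] -> ['b', 'a', 'c']
'b': index 0 in ['b', 'a', 'c'] -> ['b', 'a', 'c']
'c': index 2 in ['b', 'a', 'c'] -> ['c', 'b', 'a']
'a': index 2 in ['c', 'b', 'a'] -> ['a', 'c', 'b']
'b': index 2 in ['a', 'c', 'b'] -> ['b', 'a', 'c']
'a': index 1 in ['b', 'a', 'c'] -> ['a', 'b', 'c']
'b': index 1 in ['a', 'b', 'c'] -> ['b', 'a', 'c']
'c': index 2 in ['b', 'a', 'c'] -> ['c', 'b', 'a']
'c': index 0 in ['c', 'b', 'a'] -> ['c', 'b', 'a']
'a': index 2 in ['c', 'b', 'a'] -> ['a', 'c', 'b']


Output: [1, 0, 2, 2, 2, 1, 1, 2, 0, 2]


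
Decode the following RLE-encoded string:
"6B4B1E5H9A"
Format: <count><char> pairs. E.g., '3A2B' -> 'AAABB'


Expanding each <count><char> pair:
  6B -> 'BBBBBB'
  4B -> 'BBBB'
  1E -> 'E'
  5H -> 'HHHHH'
  9A -> 'AAAAAAAAA'

Decoded = BBBBBBBBBBEHHHHHAAAAAAAAA


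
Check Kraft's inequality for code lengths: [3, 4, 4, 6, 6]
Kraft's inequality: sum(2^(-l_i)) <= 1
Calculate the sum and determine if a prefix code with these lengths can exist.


Sum = 2^(-3) + 2^(-4) + 2^(-4) + 2^(-6) + 2^(-6)
    = 0.125 + 0.0625 + 0.0625 + 0.015625 + 0.015625
    = 18/64 = 0.28125
Since 0.28125 <= 1, Kraft's inequality IS satisfied.
A prefix code with these lengths CAN exist.

Kraft sum = 0.28125. Satisfied.


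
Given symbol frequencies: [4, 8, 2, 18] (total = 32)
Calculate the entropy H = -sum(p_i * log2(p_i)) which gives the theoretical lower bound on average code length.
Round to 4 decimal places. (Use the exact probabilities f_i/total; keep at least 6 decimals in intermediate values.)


Per-symbol terms -p_i * log2(p_i) with p_i = f_i/32:
  p = 4/32 = 0.125000: log2(p) = -3.000000, -p*log2(p) = 0.375000
  p = 8/32 = 0.250000: log2(p) = -2.000000, -p*log2(p) = 0.500000
  p = 2/32 = 0.062500: log2(p) = -4.000000, -p*log2(p) = 0.250000
  p = 18/32 = 0.562500: log2(p) = -0.830075, -p*log2(p) = 0.466917
H = 0.375000 + 0.500000 + 0.250000 + 0.466917 = 1.591917

H = 1.5919 bits/symbol


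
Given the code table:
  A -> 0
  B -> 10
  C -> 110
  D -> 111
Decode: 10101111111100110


Decoding:
10 -> B
10 -> B
111 -> D
111 -> D
110 -> C
0 -> A
110 -> C


Result: BBDDCAC


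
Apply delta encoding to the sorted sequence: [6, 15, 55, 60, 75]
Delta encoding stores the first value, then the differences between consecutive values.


First value: 6
Deltas:
  15 - 6 = 9
  55 - 15 = 40
  60 - 55 = 5
  75 - 60 = 15


Delta encoded: [6, 9, 40, 5, 15]


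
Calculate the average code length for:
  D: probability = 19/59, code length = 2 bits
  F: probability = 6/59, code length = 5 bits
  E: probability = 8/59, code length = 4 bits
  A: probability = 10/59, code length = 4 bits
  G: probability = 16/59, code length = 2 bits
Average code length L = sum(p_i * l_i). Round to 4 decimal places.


Weighted contributions p_i * l_i:
  D: (19/59) * 2 = 38/59
  F: (6/59) * 5 = 30/59
  E: (8/59) * 4 = 32/59
  A: (10/59) * 4 = 40/59
  G: (16/59) * 2 = 32/59
Sum = (38 + 30 + 32 + 40 + 32)/59 = 172/59

L = 172/59 = 2.9153 bits/symbol


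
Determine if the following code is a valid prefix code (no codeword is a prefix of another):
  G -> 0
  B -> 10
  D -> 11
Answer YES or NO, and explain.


Checking each pair (does one codeword prefix another?):
  G='0' vs B='10': no prefix
  G='0' vs D='11': no prefix
  B='10' vs G='0': no prefix
  B='10' vs D='11': no prefix
  D='11' vs G='0': no prefix
  D='11' vs B='10': no prefix
No violation found over all pairs.

YES -- this is a valid prefix code. No codeword is a prefix of any other codeword.


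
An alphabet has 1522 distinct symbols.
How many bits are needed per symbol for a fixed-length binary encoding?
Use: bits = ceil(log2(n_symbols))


log2(1522) = 10.5718
Bracket: 2^10 = 1024 < 1522 <= 2^11 = 2048
So ceil(log2(1522)) = 11

bits = ceil(log2(1522)) = ceil(10.5718) = 11 bits


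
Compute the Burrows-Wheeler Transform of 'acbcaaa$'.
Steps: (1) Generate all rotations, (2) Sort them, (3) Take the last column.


Rotations (sorted):
  0: $acbcaaa -> last char: a
  1: a$acbcaa -> last char: a
  2: aa$acbca -> last char: a
  3: aaa$acbc -> last char: c
  4: acbcaaa$ -> last char: $
  5: bcaaa$ac -> last char: c
  6: caaa$acb -> last char: b
  7: cbcaaa$a -> last char: a


BWT = aaac$cba


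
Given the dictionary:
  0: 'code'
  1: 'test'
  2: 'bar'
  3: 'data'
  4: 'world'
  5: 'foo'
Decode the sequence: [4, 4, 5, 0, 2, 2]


Look up each index in the dictionary:
  4 -> 'world'
  4 -> 'world'
  5 -> 'foo'
  0 -> 'code'
  2 -> 'bar'
  2 -> 'bar'

Decoded: "world world foo code bar bar"


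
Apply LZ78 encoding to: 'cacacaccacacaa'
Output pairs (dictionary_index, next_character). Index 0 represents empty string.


LZ78 encoding steps:
Dictionary: {0: ''}
Step 1: w='' (idx 0), next='c' -> output (0, 'c'), add 'c' as idx 1
Step 2: w='' (idx 0), next='a' -> output (0, 'a'), add 'a' as idx 2
Step 3: w='c' (idx 1), next='a' -> output (1, 'a'), add 'ca' as idx 3
Step 4: w='ca' (idx 3), next='c' -> output (3, 'c'), add 'cac' as idx 4
Step 5: w='cac' (idx 4), next='a' -> output (4, 'a'), add 'caca' as idx 5
Step 6: w='ca' (idx 3), next='a' -> output (3, 'a'), add 'caa' as idx 6


Encoded: [(0, 'c'), (0, 'a'), (1, 'a'), (3, 'c'), (4, 'a'), (3, 'a')]


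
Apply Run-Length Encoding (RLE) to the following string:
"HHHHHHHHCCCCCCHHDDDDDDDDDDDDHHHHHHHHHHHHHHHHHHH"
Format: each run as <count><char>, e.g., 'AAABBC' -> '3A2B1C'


Scanning runs left to right:
  i=0: run of 'H' x 8 -> '8H'
  i=8: run of 'C' x 6 -> '6C'
  i=14: run of 'H' x 2 -> '2H'
  i=16: run of 'D' x 12 -> '12D'
  i=28: run of 'H' x 19 -> '19H'

RLE = 8H6C2H12D19H


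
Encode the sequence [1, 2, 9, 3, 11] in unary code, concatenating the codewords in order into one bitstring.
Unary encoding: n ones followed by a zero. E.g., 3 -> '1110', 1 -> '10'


Encode each number as n ones followed by a terminating 0:
  1 -> 10 (2 bits)
  2 -> 110 (3 bits)
  9 -> 1111111110 (10 bits)
  3 -> 1110 (4 bits)
  11 -> 111111111110 (12 bits)
Total length = 2 + 3 + 10 + 4 + 12 = 31 bits.

Unary([1, 2, 9, 3, 11]) = 1011011111111101110111111111110 (31 bits)


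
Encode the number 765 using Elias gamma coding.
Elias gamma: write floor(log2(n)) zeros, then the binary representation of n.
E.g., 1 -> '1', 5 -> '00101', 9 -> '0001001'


num_bits = floor(log2(765)) + 1 = 10
leading_zeros = num_bits - 1 = 9
binary(765) = 1011111101

Elias gamma(765) = '000000000' + '1011111101' = 0000000001011111101 (19 bits)


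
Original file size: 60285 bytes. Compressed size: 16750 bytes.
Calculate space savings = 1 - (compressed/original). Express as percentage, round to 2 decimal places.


ratio = compressed/original = 16750/60285 = 0.277847
savings = 1 - ratio = 1 - 0.277847 = 0.722153
as a percentage: 0.722153 * 100 = 72.22%

Space savings = 1 - 16750/60285 = 72.22%


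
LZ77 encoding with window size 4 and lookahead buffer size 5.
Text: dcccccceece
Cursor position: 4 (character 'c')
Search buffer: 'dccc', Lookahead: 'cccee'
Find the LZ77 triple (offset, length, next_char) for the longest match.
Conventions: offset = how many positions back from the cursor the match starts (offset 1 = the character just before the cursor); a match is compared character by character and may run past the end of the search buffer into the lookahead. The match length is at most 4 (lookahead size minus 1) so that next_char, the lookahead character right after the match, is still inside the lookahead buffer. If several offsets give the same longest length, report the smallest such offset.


Try each offset into the search buffer:
  offset=1 (pos 3, char 'c'): match length 3
  offset=2 (pos 2, char 'c'): match length 3
  offset=3 (pos 1, char 'c'): match length 3
  offset=4 (pos 0, char 'd'): match length 0
Longest match has length 3, found at offsets 1, 2, 3; take the smallest, offset 1.
next_char = character at position 4 + 3 = 7 -> 'e'

Best match: offset=1, length=3 (matching 'ccc' starting at position 3)
LZ77 triple: (1, 3, 'e')


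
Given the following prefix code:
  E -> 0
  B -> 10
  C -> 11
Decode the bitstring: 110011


Decoding step by step:
Bits 11 -> C
Bits 0 -> E
Bits 0 -> E
Bits 11 -> C


Decoded message: CEEC


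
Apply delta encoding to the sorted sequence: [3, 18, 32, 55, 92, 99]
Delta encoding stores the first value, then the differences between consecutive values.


First value: 3
Deltas:
  18 - 3 = 15
  32 - 18 = 14
  55 - 32 = 23
  92 - 55 = 37
  99 - 92 = 7


Delta encoded: [3, 15, 14, 23, 37, 7]


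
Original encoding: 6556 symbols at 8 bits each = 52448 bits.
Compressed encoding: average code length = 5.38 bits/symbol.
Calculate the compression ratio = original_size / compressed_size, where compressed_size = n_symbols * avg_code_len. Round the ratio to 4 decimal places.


original_size = n_symbols * orig_bits = 6556 * 8 = 52448 bits
compressed_size = n_symbols * avg_code_len = 6556 * 5.38 = 35271.28 bits
ratio = original_size / compressed_size = 52448 / 35271.28 = 1.487

Compression ratio = 1.487


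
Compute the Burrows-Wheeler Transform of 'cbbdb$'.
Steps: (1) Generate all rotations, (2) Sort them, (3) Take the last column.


Rotations (sorted):
  0: $cbbdb -> last char: b
  1: b$cbbd -> last char: d
  2: bbdb$c -> last char: c
  3: bdb$cb -> last char: b
  4: cbbdb$ -> last char: $
  5: db$cbb -> last char: b


BWT = bdcb$b


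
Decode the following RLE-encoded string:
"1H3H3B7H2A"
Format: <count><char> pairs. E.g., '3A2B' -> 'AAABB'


Expanding each <count><char> pair:
  1H -> 'H'
  3H -> 'HHH'
  3B -> 'BBB'
  7H -> 'HHHHHHH'
  2A -> 'AA'

Decoded = HHHHBBBHHHHHHHAA


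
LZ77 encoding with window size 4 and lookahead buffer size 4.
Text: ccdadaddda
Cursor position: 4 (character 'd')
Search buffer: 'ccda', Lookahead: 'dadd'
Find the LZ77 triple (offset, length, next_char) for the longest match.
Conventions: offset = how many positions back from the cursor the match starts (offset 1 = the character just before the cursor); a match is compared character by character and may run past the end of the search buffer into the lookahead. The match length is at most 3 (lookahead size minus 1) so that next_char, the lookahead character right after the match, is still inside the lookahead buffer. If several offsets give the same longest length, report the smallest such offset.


Try each offset into the search buffer:
  offset=1 (pos 3, char 'a'): match length 0
  offset=2 (pos 2, char 'd'): match length 3
  offset=3 (pos 1, char 'c'): match length 0
  offset=4 (pos 0, char 'c'): match length 0
Longest match has length 3 at offset 2.
next_char = character at position 4 + 3 = 7 -> 'd'

Best match: offset=2, length=3 (matching 'dad' starting at position 2)
LZ77 triple: (2, 3, 'd')


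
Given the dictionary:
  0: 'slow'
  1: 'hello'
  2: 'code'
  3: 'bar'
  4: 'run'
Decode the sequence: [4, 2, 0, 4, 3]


Look up each index in the dictionary:
  4 -> 'run'
  2 -> 'code'
  0 -> 'slow'
  4 -> 'run'
  3 -> 'bar'

Decoded: "run code slow run bar"


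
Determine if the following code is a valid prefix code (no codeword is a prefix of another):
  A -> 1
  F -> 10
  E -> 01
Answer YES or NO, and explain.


Checking each pair (does one codeword prefix another?):
  A='1' vs F='10': prefix -- VIOLATION

NO -- this is NOT a valid prefix code. A (1) is a prefix of F (10).


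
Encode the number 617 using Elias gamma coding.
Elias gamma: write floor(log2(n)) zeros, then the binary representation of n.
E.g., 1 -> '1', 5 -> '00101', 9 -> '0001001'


num_bits = floor(log2(617)) + 1 = 10
leading_zeros = num_bits - 1 = 9
binary(617) = 1001101001

Elias gamma(617) = '000000000' + '1001101001' = 0000000001001101001 (19 bits)


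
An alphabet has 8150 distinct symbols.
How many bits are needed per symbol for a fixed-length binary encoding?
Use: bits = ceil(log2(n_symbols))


log2(8150) = 12.9926
Bracket: 2^12 = 4096 < 8150 <= 2^13 = 8192
So ceil(log2(8150)) = 13

bits = ceil(log2(8150)) = ceil(12.9926) = 13 bits


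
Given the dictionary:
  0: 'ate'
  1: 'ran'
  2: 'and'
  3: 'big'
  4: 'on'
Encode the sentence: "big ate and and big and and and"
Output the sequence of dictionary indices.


Look up each word in the dictionary:
  'big' -> 3
  'ate' -> 0
  'and' -> 2
  'and' -> 2
  'big' -> 3
  'and' -> 2
  'and' -> 2
  'and' -> 2

Encoded: [3, 0, 2, 2, 3, 2, 2, 2]


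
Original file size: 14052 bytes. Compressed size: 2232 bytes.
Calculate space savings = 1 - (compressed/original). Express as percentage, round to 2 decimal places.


ratio = compressed/original = 2232/14052 = 0.158839
savings = 1 - ratio = 1 - 0.158839 = 0.841161
as a percentage: 0.841161 * 100 = 84.12%

Space savings = 1 - 2232/14052 = 84.12%


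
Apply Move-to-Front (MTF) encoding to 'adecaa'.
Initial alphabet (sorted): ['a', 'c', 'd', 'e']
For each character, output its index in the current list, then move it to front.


MTF encoding:
'a': index 0 in ['a', 'c', 'd', 'e'] -> ['a', 'c', 'd', 'e']
'd': index 2 in ['a', 'c', 'd', 'e'] -> ['d', 'a', 'c', 'e']
'e': index 3 in ['d', 'a', 'c', 'e'] -> ['e', 'd', 'a', 'c']
'c': index 3 in ['e', 'd', 'a', 'c'] -> ['c', 'e', 'd', 'a']
'a': index 3 in ['c', 'e', 'd', 'a'] -> ['a', 'c', 'e', 'd']
'a': index 0 in ['a', 'c', 'e', 'd'] -> ['a', 'c', 'e', 'd']


Output: [0, 2, 3, 3, 3, 0]


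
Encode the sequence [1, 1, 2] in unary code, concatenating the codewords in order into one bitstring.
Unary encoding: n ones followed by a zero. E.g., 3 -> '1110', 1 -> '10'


Encode each number as n ones followed by a terminating 0:
  1 -> 10 (2 bits)
  1 -> 10 (2 bits)
  2 -> 110 (3 bits)
Total length = 2 + 2 + 3 = 7 bits.

Unary([1, 1, 2]) = 1010110 (7 bits)


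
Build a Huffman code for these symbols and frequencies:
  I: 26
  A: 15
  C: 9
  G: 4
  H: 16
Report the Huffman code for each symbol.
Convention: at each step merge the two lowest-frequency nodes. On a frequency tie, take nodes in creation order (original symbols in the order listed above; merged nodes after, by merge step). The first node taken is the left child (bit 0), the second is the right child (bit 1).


Huffman tree construction:
Step 1: Merge G(4) + C(9) = 13
Step 2: Merge (G+C)(13) + A(15) = 28
Step 3: Merge H(16) + I(26) = 42
Step 4: Merge ((G+C)+A)(28) + (H+I)(42) = 70
Read each symbol's code off the tree from the root (left child = 0, right child = 1).

Codes:
  I: 11 (length 2)
  A: 01 (length 2)
  C: 001 (length 3)
  G: 000 (length 3)
  H: 10 (length 2)
Average code length: 153/70 = 2.1857 bits/symbol


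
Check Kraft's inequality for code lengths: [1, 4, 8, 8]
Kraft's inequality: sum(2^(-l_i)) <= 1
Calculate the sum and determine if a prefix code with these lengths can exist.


Sum = 2^(-1) + 2^(-4) + 2^(-8) + 2^(-8)
    = 0.5 + 0.0625 + 0.00390625 + 0.00390625
    = 146/256 = 0.5703125
Since 0.5703125 <= 1, Kraft's inequality IS satisfied.
A prefix code with these lengths CAN exist.

Kraft sum = 0.5703125. Satisfied.


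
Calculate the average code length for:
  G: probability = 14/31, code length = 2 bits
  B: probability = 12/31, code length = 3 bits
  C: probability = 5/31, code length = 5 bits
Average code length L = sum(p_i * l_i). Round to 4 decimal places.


Weighted contributions p_i * l_i:
  G: (14/31) * 2 = 28/31
  B: (12/31) * 3 = 36/31
  C: (5/31) * 5 = 25/31
Sum = (28 + 36 + 25)/31 = 89/31

L = 89/31 = 2.8710 bits/symbol


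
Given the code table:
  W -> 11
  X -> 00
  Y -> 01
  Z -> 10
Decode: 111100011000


Decoding:
11 -> W
11 -> W
00 -> X
01 -> Y
10 -> Z
00 -> X


Result: WWXYZX


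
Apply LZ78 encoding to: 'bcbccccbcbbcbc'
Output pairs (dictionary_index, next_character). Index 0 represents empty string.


LZ78 encoding steps:
Dictionary: {0: ''}
Step 1: w='' (idx 0), next='b' -> output (0, 'b'), add 'b' as idx 1
Step 2: w='' (idx 0), next='c' -> output (0, 'c'), add 'c' as idx 2
Step 3: w='b' (idx 1), next='c' -> output (1, 'c'), add 'bc' as idx 3
Step 4: w='c' (idx 2), next='c' -> output (2, 'c'), add 'cc' as idx 4
Step 5: w='c' (idx 2), next='b' -> output (2, 'b'), add 'cb' as idx 5
Step 6: w='cb' (idx 5), next='b' -> output (5, 'b'), add 'cbb' as idx 6
Step 7: w='cb' (idx 5), next='c' -> output (5, 'c'), add 'cbc' as idx 7


Encoded: [(0, 'b'), (0, 'c'), (1, 'c'), (2, 'c'), (2, 'b'), (5, 'b'), (5, 'c')]


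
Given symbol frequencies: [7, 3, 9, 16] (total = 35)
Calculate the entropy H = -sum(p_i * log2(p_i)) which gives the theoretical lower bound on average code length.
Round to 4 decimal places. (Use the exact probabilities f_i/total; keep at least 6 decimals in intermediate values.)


Per-symbol terms -p_i * log2(p_i) with p_i = f_i/35:
  p = 7/35 = 0.200000: log2(p) = -2.321928, -p*log2(p) = 0.464386
  p = 3/35 = 0.085714: log2(p) = -3.544321, -p*log2(p) = 0.303799
  p = 9/35 = 0.257143: log2(p) = -1.959358, -p*log2(p) = 0.503835
  p = 16/35 = 0.457143: log2(p) = -1.129283, -p*log2(p) = 0.516244
H = 0.464386 + 0.303799 + 0.503835 + 0.516244 = 1.788264

H = 1.7883 bits/symbol


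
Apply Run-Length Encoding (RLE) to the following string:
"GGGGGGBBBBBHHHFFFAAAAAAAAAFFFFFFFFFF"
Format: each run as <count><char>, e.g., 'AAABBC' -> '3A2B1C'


Scanning runs left to right:
  i=0: run of 'G' x 6 -> '6G'
  i=6: run of 'B' x 5 -> '5B'
  i=11: run of 'H' x 3 -> '3H'
  i=14: run of 'F' x 3 -> '3F'
  i=17: run of 'A' x 9 -> '9A'
  i=26: run of 'F' x 10 -> '10F'

RLE = 6G5B3H3F9A10F


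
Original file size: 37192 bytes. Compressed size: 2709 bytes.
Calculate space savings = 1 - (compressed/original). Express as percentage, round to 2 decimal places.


ratio = compressed/original = 2709/37192 = 0.072838
savings = 1 - ratio = 1 - 0.072838 = 0.927162
as a percentage: 0.927162 * 100 = 92.72%

Space savings = 1 - 2709/37192 = 92.72%


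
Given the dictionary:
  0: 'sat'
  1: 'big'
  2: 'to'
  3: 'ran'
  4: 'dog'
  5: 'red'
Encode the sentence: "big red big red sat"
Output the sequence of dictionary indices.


Look up each word in the dictionary:
  'big' -> 1
  'red' -> 5
  'big' -> 1
  'red' -> 5
  'sat' -> 0

Encoded: [1, 5, 1, 5, 0]


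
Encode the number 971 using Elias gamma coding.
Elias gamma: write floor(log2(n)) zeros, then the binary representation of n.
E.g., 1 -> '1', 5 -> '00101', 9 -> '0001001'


num_bits = floor(log2(971)) + 1 = 10
leading_zeros = num_bits - 1 = 9
binary(971) = 1111001011

Elias gamma(971) = '000000000' + '1111001011' = 0000000001111001011 (19 bits)


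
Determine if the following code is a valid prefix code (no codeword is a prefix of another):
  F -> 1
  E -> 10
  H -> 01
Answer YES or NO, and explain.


Checking each pair (does one codeword prefix another?):
  F='1' vs E='10': prefix -- VIOLATION

NO -- this is NOT a valid prefix code. F (1) is a prefix of E (10).


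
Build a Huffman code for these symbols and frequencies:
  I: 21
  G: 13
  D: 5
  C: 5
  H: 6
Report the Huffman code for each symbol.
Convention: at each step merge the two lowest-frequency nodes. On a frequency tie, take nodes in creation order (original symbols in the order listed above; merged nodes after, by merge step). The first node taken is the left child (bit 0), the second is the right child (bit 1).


Huffman tree construction:
Step 1: Merge D(5) + C(5) = 10
Step 2: Merge H(6) + (D+C)(10) = 16
Step 3: Merge G(13) + (H+(D+C))(16) = 29
Step 4: Merge I(21) + (G+(H+(D+C)))(29) = 50
Read each symbol's code off the tree from the root (left child = 0, right child = 1).

Codes:
  I: 0 (length 1)
  G: 10 (length 2)
  D: 1110 (length 4)
  C: 1111 (length 4)
  H: 110 (length 3)
Average code length: 105/50 = 2.1000 bits/symbol


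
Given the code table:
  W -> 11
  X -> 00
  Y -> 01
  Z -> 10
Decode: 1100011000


Decoding:
11 -> W
00 -> X
01 -> Y
10 -> Z
00 -> X


Result: WXYZX


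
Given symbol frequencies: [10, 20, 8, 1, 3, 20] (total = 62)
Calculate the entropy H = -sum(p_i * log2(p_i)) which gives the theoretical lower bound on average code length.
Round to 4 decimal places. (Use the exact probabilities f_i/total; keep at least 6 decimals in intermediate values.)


Per-symbol terms -p_i * log2(p_i) with p_i = f_i/62:
  p = 10/62 = 0.161290: log2(p) = -2.632268, -p*log2(p) = 0.424559
  p = 20/62 = 0.322581: log2(p) = -1.632268, -p*log2(p) = 0.526538
  p = 8/62 = 0.129032: log2(p) = -2.954196, -p*log2(p) = 0.381187
  p = 1/62 = 0.016129: log2(p) = -5.954196, -p*log2(p) = 0.096035
  p = 3/62 = 0.048387: log2(p) = -4.369234, -p*log2(p) = 0.211415
  p = 20/62 = 0.322581: log2(p) = -1.632268, -p*log2(p) = 0.526538
H = 0.424559 + 0.526538 + 0.381187 + 0.096035 + 0.211415 + 0.526538 = 2.166272

H = 2.1663 bits/symbol


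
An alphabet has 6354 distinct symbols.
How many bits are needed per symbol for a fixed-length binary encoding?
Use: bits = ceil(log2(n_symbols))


log2(6354) = 12.6334
Bracket: 2^12 = 4096 < 6354 <= 2^13 = 8192
So ceil(log2(6354)) = 13

bits = ceil(log2(6354)) = ceil(12.6334) = 13 bits


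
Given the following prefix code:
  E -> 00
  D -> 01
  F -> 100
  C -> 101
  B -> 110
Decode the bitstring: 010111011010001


Decoding step by step:
Bits 01 -> D
Bits 01 -> D
Bits 110 -> B
Bits 110 -> B
Bits 100 -> F
Bits 01 -> D


Decoded message: DDBBFD


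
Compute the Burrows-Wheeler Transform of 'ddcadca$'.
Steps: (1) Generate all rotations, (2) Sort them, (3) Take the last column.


Rotations (sorted):
  0: $ddcadca -> last char: a
  1: a$ddcadc -> last char: c
  2: adca$ddc -> last char: c
  3: ca$ddcad -> last char: d
  4: cadca$dd -> last char: d
  5: dca$ddca -> last char: a
  6: dcadca$d -> last char: d
  7: ddcadca$ -> last char: $


BWT = accddad$


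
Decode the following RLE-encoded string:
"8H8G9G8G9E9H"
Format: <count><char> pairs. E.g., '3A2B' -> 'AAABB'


Expanding each <count><char> pair:
  8H -> 'HHHHHHHH'
  8G -> 'GGGGGGGG'
  9G -> 'GGGGGGGGG'
  8G -> 'GGGGGGGG'
  9E -> 'EEEEEEEEE'
  9H -> 'HHHHHHHHH'

Decoded = HHHHHHHHGGGGGGGGGGGGGGGGGGGGGGGGGEEEEEEEEEHHHHHHHHH


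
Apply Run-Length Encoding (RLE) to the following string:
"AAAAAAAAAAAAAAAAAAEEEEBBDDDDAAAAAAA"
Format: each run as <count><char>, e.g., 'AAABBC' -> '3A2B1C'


Scanning runs left to right:
  i=0: run of 'A' x 18 -> '18A'
  i=18: run of 'E' x 4 -> '4E'
  i=22: run of 'B' x 2 -> '2B'
  i=24: run of 'D' x 4 -> '4D'
  i=28: run of 'A' x 7 -> '7A'

RLE = 18A4E2B4D7A


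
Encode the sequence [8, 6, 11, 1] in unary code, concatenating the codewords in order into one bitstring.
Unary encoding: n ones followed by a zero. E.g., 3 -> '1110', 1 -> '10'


Encode each number as n ones followed by a terminating 0:
  8 -> 111111110 (9 bits)
  6 -> 1111110 (7 bits)
  11 -> 111111111110 (12 bits)
  1 -> 10 (2 bits)
Total length = 9 + 7 + 12 + 2 = 30 bits.

Unary([8, 6, 11, 1]) = 111111110111111011111111111010 (30 bits)


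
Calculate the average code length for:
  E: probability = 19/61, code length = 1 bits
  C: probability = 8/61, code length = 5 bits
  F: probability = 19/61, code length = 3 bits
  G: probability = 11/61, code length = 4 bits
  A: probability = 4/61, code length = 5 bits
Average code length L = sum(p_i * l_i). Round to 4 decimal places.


Weighted contributions p_i * l_i:
  E: (19/61) * 1 = 19/61
  C: (8/61) * 5 = 40/61
  F: (19/61) * 3 = 57/61
  G: (11/61) * 4 = 44/61
  A: (4/61) * 5 = 20/61
Sum = (19 + 40 + 57 + 44 + 20)/61 = 180/61

L = 180/61 = 2.9508 bits/symbol


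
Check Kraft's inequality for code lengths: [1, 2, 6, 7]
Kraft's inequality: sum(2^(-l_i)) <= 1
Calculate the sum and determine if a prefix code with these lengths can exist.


Sum = 2^(-1) + 2^(-2) + 2^(-6) + 2^(-7)
    = 0.5 + 0.25 + 0.015625 + 0.0078125
    = 99/128 = 0.7734375
Since 0.7734375 <= 1, Kraft's inequality IS satisfied.
A prefix code with these lengths CAN exist.

Kraft sum = 0.7734375. Satisfied.


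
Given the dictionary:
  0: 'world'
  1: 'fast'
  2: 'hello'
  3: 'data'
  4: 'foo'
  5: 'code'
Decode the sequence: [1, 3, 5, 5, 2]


Look up each index in the dictionary:
  1 -> 'fast'
  3 -> 'data'
  5 -> 'code'
  5 -> 'code'
  2 -> 'hello'

Decoded: "fast data code code hello"


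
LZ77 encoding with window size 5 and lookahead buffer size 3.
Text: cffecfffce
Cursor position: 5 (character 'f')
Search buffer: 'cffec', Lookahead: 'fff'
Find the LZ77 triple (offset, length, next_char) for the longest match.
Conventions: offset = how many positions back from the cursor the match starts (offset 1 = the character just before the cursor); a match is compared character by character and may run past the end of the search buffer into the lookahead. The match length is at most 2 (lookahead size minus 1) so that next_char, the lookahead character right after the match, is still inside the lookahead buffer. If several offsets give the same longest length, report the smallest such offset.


Try each offset into the search buffer:
  offset=1 (pos 4, char 'c'): match length 0
  offset=2 (pos 3, char 'e'): match length 0
  offset=3 (pos 2, char 'f'): match length 1
  offset=4 (pos 1, char 'f'): match length 2
  offset=5 (pos 0, char 'c'): match length 0
Longest match has length 2 at offset 4.
next_char = character at position 5 + 2 = 7 -> 'f'

Best match: offset=4, length=2 (matching 'ff' starting at position 1)
LZ77 triple: (4, 2, 'f')


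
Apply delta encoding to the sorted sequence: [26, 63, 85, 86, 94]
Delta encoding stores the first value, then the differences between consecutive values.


First value: 26
Deltas:
  63 - 26 = 37
  85 - 63 = 22
  86 - 85 = 1
  94 - 86 = 8


Delta encoded: [26, 37, 22, 1, 8]


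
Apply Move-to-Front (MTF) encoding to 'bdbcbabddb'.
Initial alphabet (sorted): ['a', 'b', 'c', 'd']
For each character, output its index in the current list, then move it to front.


MTF encoding:
'b': index 1 in ['a', 'b', 'c', 'd'] -> ['b', 'a', 'c', 'd']
'd': index 3 in ['b', 'a', 'c', 'd'] -> ['d', 'b', 'a', 'c']
'b': index 1 in ['d', 'b', 'a', 'c'] -> ['b', 'd', 'a', 'c']
'c': index 3 in ['b', 'd', 'a', 'c'] -> ['c', 'b', 'd', 'a']
'b': index 1 in ['c', 'b', 'd', 'a'] -> ['b', 'c', 'd', 'a']
'a': index 3 in ['b', 'c', 'd', 'a'] -> ['a', 'b', 'c', 'd']
'b': index 1 in ['a', 'b', 'c', 'd'] -> ['b', 'a', 'c', 'd']
'd': index 3 in ['b', 'a', 'c', 'd'] -> ['d', 'b', 'a', 'c']
'd': index 0 in ['d', 'b', 'a', 'c'] -> ['d', 'b', 'a', 'c']
'b': index 1 in ['d', 'b', 'a', 'c'] -> ['b', 'd', 'a', 'c']


Output: [1, 3, 1, 3, 1, 3, 1, 3, 0, 1]


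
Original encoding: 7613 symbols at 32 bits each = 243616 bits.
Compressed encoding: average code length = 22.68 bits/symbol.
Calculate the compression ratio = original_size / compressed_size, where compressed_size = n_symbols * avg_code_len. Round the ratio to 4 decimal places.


original_size = n_symbols * orig_bits = 7613 * 32 = 243616 bits
compressed_size = n_symbols * avg_code_len = 7613 * 22.68 = 172662.84 bits
ratio = original_size / compressed_size = 243616 / 172662.84 = 1.4109

Compression ratio = 1.4109


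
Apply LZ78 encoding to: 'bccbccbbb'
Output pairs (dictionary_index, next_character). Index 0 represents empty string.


LZ78 encoding steps:
Dictionary: {0: ''}
Step 1: w='' (idx 0), next='b' -> output (0, 'b'), add 'b' as idx 1
Step 2: w='' (idx 0), next='c' -> output (0, 'c'), add 'c' as idx 2
Step 3: w='c' (idx 2), next='b' -> output (2, 'b'), add 'cb' as idx 3
Step 4: w='c' (idx 2), next='c' -> output (2, 'c'), add 'cc' as idx 4
Step 5: w='b' (idx 1), next='b' -> output (1, 'b'), add 'bb' as idx 5
Step 6: w='b' (idx 1), end of input -> output (1, '')


Encoded: [(0, 'b'), (0, 'c'), (2, 'b'), (2, 'c'), (1, 'b'), (1, '')]


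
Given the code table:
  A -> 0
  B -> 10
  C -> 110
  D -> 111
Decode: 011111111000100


Decoding:
0 -> A
111 -> D
111 -> D
110 -> C
0 -> A
0 -> A
10 -> B
0 -> A


Result: ADDCAABA


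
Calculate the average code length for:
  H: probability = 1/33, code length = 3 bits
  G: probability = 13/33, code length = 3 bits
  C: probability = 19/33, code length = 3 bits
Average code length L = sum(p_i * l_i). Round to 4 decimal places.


Weighted contributions p_i * l_i:
  H: (1/33) * 3 = 3/33
  G: (13/33) * 3 = 39/33
  C: (19/33) * 3 = 57/33
Sum = (3 + 39 + 57)/33 = 99/33

L = 99/33 = 3.0000 bits/symbol


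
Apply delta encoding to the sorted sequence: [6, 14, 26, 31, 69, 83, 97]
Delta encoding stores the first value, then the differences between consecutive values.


First value: 6
Deltas:
  14 - 6 = 8
  26 - 14 = 12
  31 - 26 = 5
  69 - 31 = 38
  83 - 69 = 14
  97 - 83 = 14


Delta encoded: [6, 8, 12, 5, 38, 14, 14]


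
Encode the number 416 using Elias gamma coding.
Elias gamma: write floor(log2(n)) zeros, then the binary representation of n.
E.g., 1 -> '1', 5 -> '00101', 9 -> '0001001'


num_bits = floor(log2(416)) + 1 = 9
leading_zeros = num_bits - 1 = 8
binary(416) = 110100000

Elias gamma(416) = '00000000' + '110100000' = 00000000110100000 (17 bits)


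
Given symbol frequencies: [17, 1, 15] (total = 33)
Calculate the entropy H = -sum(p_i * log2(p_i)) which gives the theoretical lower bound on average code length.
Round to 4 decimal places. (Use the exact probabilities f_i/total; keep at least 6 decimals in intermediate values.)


Per-symbol terms -p_i * log2(p_i) with p_i = f_i/33:
  p = 17/33 = 0.515152: log2(p) = -0.956931, -p*log2(p) = 0.492965
  p = 1/33 = 0.030303: log2(p) = -5.044394, -p*log2(p) = 0.152860
  p = 15/33 = 0.454545: log2(p) = -1.137504, -p*log2(p) = 0.517047
H = 0.492965 + 0.152860 + 0.517047 = 1.162872

H = 1.1629 bits/symbol


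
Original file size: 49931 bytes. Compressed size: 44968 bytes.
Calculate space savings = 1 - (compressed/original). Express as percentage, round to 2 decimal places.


ratio = compressed/original = 44968/49931 = 0.900603
savings = 1 - ratio = 1 - 0.900603 = 0.099397
as a percentage: 0.099397 * 100 = 9.94%

Space savings = 1 - 44968/49931 = 9.94%


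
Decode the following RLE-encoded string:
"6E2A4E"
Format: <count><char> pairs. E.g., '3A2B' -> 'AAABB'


Expanding each <count><char> pair:
  6E -> 'EEEEEE'
  2A -> 'AA'
  4E -> 'EEEE'

Decoded = EEEEEEAAEEEE


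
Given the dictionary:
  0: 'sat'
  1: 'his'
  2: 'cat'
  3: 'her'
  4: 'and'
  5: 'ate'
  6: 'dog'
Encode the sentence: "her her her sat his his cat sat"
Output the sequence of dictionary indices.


Look up each word in the dictionary:
  'her' -> 3
  'her' -> 3
  'her' -> 3
  'sat' -> 0
  'his' -> 1
  'his' -> 1
  'cat' -> 2
  'sat' -> 0

Encoded: [3, 3, 3, 0, 1, 1, 2, 0]


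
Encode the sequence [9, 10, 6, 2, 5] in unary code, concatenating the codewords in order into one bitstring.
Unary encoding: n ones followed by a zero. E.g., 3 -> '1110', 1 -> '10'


Encode each number as n ones followed by a terminating 0:
  9 -> 1111111110 (10 bits)
  10 -> 11111111110 (11 bits)
  6 -> 1111110 (7 bits)
  2 -> 110 (3 bits)
  5 -> 111110 (6 bits)
Total length = 10 + 11 + 7 + 3 + 6 = 37 bits.

Unary([9, 10, 6, 2, 5]) = 1111111110111111111101111110110111110 (37 bits)


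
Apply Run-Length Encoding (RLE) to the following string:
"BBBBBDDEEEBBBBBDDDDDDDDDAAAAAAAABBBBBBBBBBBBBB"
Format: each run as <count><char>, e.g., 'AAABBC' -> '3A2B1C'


Scanning runs left to right:
  i=0: run of 'B' x 5 -> '5B'
  i=5: run of 'D' x 2 -> '2D'
  i=7: run of 'E' x 3 -> '3E'
  i=10: run of 'B' x 5 -> '5B'
  i=15: run of 'D' x 9 -> '9D'
  i=24: run of 'A' x 8 -> '8A'
  i=32: run of 'B' x 14 -> '14B'

RLE = 5B2D3E5B9D8A14B


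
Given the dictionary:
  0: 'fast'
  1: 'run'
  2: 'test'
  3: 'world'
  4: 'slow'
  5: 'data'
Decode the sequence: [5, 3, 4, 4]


Look up each index in the dictionary:
  5 -> 'data'
  3 -> 'world'
  4 -> 'slow'
  4 -> 'slow'

Decoded: "data world slow slow"


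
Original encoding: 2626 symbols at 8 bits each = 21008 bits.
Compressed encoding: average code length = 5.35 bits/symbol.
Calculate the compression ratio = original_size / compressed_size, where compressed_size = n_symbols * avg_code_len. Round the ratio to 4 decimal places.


original_size = n_symbols * orig_bits = 2626 * 8 = 21008 bits
compressed_size = n_symbols * avg_code_len = 2626 * 5.35 = 14049.1 bits
ratio = original_size / compressed_size = 21008 / 14049.1 = 1.4953

Compression ratio = 1.4953


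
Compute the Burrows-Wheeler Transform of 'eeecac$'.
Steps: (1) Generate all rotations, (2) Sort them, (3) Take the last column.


Rotations (sorted):
  0: $eeecac -> last char: c
  1: ac$eeec -> last char: c
  2: c$eeeca -> last char: a
  3: cac$eee -> last char: e
  4: ecac$ee -> last char: e
  5: eecac$e -> last char: e
  6: eeecac$ -> last char: $


BWT = ccaeee$


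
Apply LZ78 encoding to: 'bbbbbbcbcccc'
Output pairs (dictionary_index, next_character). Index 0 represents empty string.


LZ78 encoding steps:
Dictionary: {0: ''}
Step 1: w='' (idx 0), next='b' -> output (0, 'b'), add 'b' as idx 1
Step 2: w='b' (idx 1), next='b' -> output (1, 'b'), add 'bb' as idx 2
Step 3: w='bb' (idx 2), next='b' -> output (2, 'b'), add 'bbb' as idx 3
Step 4: w='' (idx 0), next='c' -> output (0, 'c'), add 'c' as idx 4
Step 5: w='b' (idx 1), next='c' -> output (1, 'c'), add 'bc' as idx 5
Step 6: w='c' (idx 4), next='c' -> output (4, 'c'), add 'cc' as idx 6
Step 7: w='c' (idx 4), end of input -> output (4, '')


Encoded: [(0, 'b'), (1, 'b'), (2, 'b'), (0, 'c'), (1, 'c'), (4, 'c'), (4, '')]


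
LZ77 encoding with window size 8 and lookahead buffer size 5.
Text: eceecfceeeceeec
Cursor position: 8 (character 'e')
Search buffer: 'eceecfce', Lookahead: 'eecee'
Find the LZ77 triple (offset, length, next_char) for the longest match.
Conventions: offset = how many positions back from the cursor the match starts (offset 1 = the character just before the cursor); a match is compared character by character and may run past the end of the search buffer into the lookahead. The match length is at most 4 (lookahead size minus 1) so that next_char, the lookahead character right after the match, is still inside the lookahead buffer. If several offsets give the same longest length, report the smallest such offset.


Try each offset into the search buffer:
  offset=1 (pos 7, char 'e'): match length 2
  offset=2 (pos 6, char 'c'): match length 0
  offset=3 (pos 5, char 'f'): match length 0
  offset=4 (pos 4, char 'c'): match length 0
  offset=5 (pos 3, char 'e'): match length 1
  offset=6 (pos 2, char 'e'): match length 3
  offset=7 (pos 1, char 'c'): match length 0
  offset=8 (pos 0, char 'e'): match length 1
Longest match has length 3 at offset 6.
next_char = character at position 8 + 3 = 11 -> 'e'

Best match: offset=6, length=3 (matching 'eec' starting at position 2)
LZ77 triple: (6, 3, 'e')


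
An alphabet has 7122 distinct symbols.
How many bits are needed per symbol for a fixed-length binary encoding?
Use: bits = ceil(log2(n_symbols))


log2(7122) = 12.7981
Bracket: 2^12 = 4096 < 7122 <= 2^13 = 8192
So ceil(log2(7122)) = 13

bits = ceil(log2(7122)) = ceil(12.7981) = 13 bits


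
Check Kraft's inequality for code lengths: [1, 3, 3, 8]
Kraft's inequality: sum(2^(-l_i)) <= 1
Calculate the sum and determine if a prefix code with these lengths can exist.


Sum = 2^(-1) + 2^(-3) + 2^(-3) + 2^(-8)
    = 0.5 + 0.125 + 0.125 + 0.00390625
    = 193/256 = 0.75390625
Since 0.75390625 <= 1, Kraft's inequality IS satisfied.
A prefix code with these lengths CAN exist.

Kraft sum = 0.75390625. Satisfied.


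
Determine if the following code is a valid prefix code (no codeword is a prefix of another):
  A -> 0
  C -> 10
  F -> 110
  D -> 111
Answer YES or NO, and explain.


Checking each pair (does one codeword prefix another?):
  A='0' vs C='10': no prefix
  A='0' vs F='110': no prefix
  A='0' vs D='111': no prefix
  C='10' vs A='0': no prefix
  C='10' vs F='110': no prefix
  C='10' vs D='111': no prefix
  F='110' vs A='0': no prefix
  F='110' vs C='10': no prefix
  F='110' vs D='111': no prefix
  D='111' vs A='0': no prefix
  D='111' vs C='10': no prefix
  D='111' vs F='110': no prefix
No violation found over all pairs.

YES -- this is a valid prefix code. No codeword is a prefix of any other codeword.


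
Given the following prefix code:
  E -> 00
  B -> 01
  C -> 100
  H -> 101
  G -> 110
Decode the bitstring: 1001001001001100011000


Decoding step by step:
Bits 100 -> C
Bits 100 -> C
Bits 100 -> C
Bits 100 -> C
Bits 110 -> G
Bits 00 -> E
Bits 110 -> G
Bits 00 -> E


Decoded message: CCCCGEGE


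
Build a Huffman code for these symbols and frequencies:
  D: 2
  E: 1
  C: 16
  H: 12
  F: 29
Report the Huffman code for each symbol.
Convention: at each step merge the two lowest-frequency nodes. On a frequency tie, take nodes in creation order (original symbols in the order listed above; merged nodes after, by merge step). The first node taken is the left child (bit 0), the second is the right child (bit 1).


Huffman tree construction:
Step 1: Merge E(1) + D(2) = 3
Step 2: Merge (E+D)(3) + H(12) = 15
Step 3: Merge ((E+D)+H)(15) + C(16) = 31
Step 4: Merge F(29) + (((E+D)+H)+C)(31) = 60
Read each symbol's code off the tree from the root (left child = 0, right child = 1).

Codes:
  D: 1001 (length 4)
  E: 1000 (length 4)
  C: 11 (length 2)
  H: 101 (length 3)
  F: 0 (length 1)
Average code length: 109/60 = 1.8167 bits/symbol


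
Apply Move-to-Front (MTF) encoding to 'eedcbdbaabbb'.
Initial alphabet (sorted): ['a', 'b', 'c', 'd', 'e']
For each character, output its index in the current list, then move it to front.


MTF encoding:
'e': index 4 in ['a', 'b', 'c', 'd', 'e'] -> ['e', 'a', 'b', 'c', 'd']
'e': index 0 in ['e', 'a', 'b', 'c', 'd'] -> ['e', 'a', 'b', 'c', 'd']
'd': index 4 in ['e', 'a', 'b', 'c', 'd'] -> ['d', 'e', 'a', 'b', 'c']
'c': index 4 in ['d', 'e', 'a', 'b', 'c'] -> ['c', 'd', 'e', 'a', 'b']
'b': index 4 in ['c', 'd', 'e', 'a', 'b'] -> ['b', 'c', 'd', 'e', 'a']
'd': index 2 in ['b', 'c', 'd', 'e', 'a'] -> ['d', 'b', 'c', 'e', 'a']
'b': index 1 in ['d', 'b', 'c', 'e', 'a'] -> ['b', 'd', 'c', 'e', 'a']
'a': index 4 in ['b', 'd', 'c', 'e', 'a'] -> ['a', 'b', 'd', 'c', 'e']
'a': index 0 in ['a', 'b', 'd', 'c', 'e'] -> ['a', 'b', 'd', 'c', 'e']
'b': index 1 in ['a', 'b', 'd', 'c', 'e'] -> ['b', 'a', 'd', 'c', 'e']
'b': index 0 in ['b', 'a', 'd', 'c', 'e'] -> ['b', 'a', 'd', 'c', 'e']
'b': index 0 in ['b', 'a', 'd', 'c', 'e'] -> ['b', 'a', 'd', 'c', 'e']


Output: [4, 0, 4, 4, 4, 2, 1, 4, 0, 1, 0, 0]
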